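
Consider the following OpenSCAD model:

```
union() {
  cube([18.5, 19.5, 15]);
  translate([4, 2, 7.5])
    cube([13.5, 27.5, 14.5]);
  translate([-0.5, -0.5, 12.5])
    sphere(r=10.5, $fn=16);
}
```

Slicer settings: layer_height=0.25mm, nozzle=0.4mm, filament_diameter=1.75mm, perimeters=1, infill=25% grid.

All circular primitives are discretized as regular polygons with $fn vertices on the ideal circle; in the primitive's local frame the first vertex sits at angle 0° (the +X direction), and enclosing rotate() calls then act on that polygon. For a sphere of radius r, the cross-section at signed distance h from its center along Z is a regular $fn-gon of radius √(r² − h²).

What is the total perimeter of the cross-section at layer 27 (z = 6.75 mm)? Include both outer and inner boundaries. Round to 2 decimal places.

At z = 6.75 mm: the 18.5×19.5 cube contributes its full rectangle (perimeter 76.00 mm); the cube at (4, 2) does not reach this height (z outside [7.5, 22]); the sphere at (-0.5, -0.5): section is a regular 16-gon, circumradius = √(r²−h²) = √(10.5²−5.75²) = 8.786 (perimeter = 2·16·8.786·sin(180°/16) = 54.85 mm); Merging all regions: the regions partially overlap (shared area 50.59 mm²), so the edge portions inside another operand are dropped and the merged outline is re-measured after clipping — boundary = 101.78 mm. Overall, the cross-section is a single solid region. Total boundary length (outer) = 101.78 mm.

101.78 mm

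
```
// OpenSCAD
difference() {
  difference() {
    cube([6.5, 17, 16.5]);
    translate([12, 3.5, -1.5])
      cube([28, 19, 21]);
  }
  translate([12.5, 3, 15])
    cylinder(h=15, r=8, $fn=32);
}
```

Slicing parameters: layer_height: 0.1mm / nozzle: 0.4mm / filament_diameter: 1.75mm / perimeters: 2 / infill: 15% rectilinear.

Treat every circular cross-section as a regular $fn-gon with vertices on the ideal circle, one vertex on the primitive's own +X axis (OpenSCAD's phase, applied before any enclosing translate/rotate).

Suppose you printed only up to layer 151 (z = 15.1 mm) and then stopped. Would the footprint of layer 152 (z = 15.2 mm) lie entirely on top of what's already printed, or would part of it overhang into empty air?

Compare the two slices. At z = 15.1: the cube is present — its section is the full 6.5×17 rectangle (area 110.50 mm²); the 28×19 cube at (12, 3.5) contributes its full rectangle (area 532.00 mm²); Taking the first minus the rest: starting from the 6.5×17 cube (110.50 mm²), the 28×19 cube at (12, 3.5) misses the remaining region (no effect) — area = 110.50 mm²; the r=8 cylinder at (12.5, 3) contributes a regular 32-gon of circumradius 8 (area = (32/2)·8.000²·sin(360°/32) = 199.77 mm²); Taking the first minus the rest: starting from the result so far (110.50 mm²), the r=8 cylinder at (12.5, 3) partially overlaps it — only the 12.45 mm² overlap (of its 199.77 mm²) is removed, clipping the outline — area = 98.05 mm². At z = 15.2: the cube is present — its section is the full 6.5×17 rectangle (area 110.50 mm²); the cube at (12, 3.5) is present — its section is the full 28×19 rectangle (area 532.00 mm²); Taking the first minus the rest: starting from the 6.5×17 cube (110.50 mm²), the 28×19 cube at (12, 3.5) misses the remaining region (no effect) — area = 110.50 mm²; the r=8 cylinder at (12.5, 3) gives a regular 32-gon of circumradius 8 (constant along its height) (area = (32/2)·8.000²·sin(360°/32) = 199.77 mm²); Subtracting the remaining from the first: starting from the result so far (110.50 mm²), the r=8 cylinder at (12.5, 3) partially overlaps it — only the 12.45 mm² overlap (of its 199.77 mm²) is removed, clipping the outline — area = 98.05 mm². Checking containment: the cross-section at z = 15.2 is a subset of the cross-section at z = 15.1.

entirely on top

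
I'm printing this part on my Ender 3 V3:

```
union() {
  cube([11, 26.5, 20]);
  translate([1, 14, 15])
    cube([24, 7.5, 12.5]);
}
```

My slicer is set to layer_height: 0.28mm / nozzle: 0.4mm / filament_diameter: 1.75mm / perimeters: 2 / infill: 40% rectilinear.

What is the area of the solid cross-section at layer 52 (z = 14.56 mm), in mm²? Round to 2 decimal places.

291.50 mm²

At z = 14.56 mm: the cube is present — its section is the full 11×26.5 rectangle (area 291.50 mm²); the cube at (1, 14) is not intersected at this z (z outside [15, 27.5]); Merging all regions: only the 11×26.5 cube is present, so the union is just that shape — area = 291.50 mm². Overall, the cross-section is a single solid region. Net area = 291.50 mm².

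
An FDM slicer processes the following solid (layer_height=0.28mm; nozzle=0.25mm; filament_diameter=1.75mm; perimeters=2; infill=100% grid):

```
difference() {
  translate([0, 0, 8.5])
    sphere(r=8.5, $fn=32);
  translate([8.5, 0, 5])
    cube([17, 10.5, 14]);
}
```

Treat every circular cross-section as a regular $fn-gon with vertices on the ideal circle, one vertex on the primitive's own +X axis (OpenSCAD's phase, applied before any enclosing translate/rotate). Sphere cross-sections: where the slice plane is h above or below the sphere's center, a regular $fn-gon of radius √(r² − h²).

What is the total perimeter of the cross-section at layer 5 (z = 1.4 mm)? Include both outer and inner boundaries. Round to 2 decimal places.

29.32 mm

At z = 1.4 mm: the sphere: section is a regular 32-gon, circumradius = √(r²−h²) = √(8.5²−7.1²) = 4.673 (perimeter = 2·32·4.673·sin(180°/32) = 29.32 mm); the cube at (8.5, 0) is not intersected at this z (z outside [5, 19]); After the difference (first − rest): none of the subtracted shapes is present at this height, so the r=8.5 sphere is unchanged — boundary = 29.32 mm. Overall, the cross-section is a single solid region. Total boundary length (outer) = 29.32 mm.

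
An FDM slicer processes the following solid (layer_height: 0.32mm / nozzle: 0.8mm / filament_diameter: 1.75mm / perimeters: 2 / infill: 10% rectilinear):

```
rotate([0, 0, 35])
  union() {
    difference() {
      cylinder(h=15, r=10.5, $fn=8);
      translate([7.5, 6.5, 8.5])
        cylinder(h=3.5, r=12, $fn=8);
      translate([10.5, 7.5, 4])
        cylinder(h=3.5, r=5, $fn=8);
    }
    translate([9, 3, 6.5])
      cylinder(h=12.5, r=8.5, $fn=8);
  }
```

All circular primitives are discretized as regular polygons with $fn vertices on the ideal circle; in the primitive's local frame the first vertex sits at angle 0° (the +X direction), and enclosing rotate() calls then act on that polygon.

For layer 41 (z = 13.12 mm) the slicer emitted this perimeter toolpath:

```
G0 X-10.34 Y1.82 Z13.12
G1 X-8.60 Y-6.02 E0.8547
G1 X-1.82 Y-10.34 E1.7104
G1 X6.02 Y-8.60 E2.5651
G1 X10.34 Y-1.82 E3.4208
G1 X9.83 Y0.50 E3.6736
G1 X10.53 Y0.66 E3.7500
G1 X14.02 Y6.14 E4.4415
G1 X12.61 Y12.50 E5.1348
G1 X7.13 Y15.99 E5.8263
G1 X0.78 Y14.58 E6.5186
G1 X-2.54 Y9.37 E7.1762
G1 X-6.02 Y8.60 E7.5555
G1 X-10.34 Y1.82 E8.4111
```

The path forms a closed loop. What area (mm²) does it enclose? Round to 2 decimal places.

Apply the shoelace formula to the sequence of (X, Y) vertices; enclosed area = 425.05 mm².

425.05 mm²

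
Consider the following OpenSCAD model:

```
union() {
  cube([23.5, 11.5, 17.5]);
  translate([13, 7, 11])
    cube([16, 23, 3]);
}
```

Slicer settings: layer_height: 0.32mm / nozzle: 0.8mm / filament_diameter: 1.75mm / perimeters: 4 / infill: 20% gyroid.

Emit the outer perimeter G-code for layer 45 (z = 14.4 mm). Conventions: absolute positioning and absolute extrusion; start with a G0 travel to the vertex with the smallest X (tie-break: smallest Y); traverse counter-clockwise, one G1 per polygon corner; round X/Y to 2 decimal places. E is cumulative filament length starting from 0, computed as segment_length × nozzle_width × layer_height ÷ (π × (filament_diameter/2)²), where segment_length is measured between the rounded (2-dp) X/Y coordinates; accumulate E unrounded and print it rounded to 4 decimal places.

G0 X0.00 Y0.00 Z14.40
G1 X23.50 Y0.00 E2.5012
G1 X23.50 Y11.50 E3.7251
G1 X0.00 Y11.50 E6.2263
G1 X0.00 Y0.00 E7.4503

At z = 14.4 mm: the cube (footprint 23.5×11.5) is included at this height; the cube at (13, 7) is absent (z outside [11, 14]); Merging all regions: only the 23.5×11.5 cube is present, so the union is just that shape — 1 connected region. The outline is a single polygon with 4 vertices. Extrusion per mm of travel: 0.8 × 0.32 / (π × 0.875²) = 0.106432. Accumulating E over each segment gives final E = 7.4503.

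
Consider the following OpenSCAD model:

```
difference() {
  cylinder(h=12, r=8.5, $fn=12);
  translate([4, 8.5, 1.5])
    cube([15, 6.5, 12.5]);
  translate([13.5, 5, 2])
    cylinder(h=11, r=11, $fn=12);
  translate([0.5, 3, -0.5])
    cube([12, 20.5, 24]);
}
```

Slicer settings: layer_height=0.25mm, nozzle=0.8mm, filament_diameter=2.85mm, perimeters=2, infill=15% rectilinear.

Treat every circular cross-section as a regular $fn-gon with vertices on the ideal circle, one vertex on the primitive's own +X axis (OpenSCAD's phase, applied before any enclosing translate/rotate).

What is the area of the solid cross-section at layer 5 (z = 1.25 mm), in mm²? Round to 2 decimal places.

At z = 1.25 mm: the r=8.5 cylinder contributes a regular 12-gon of circumradius 8.5 (area = (12/2)·8.500²·sin(360°/12) = 216.75 mm²); the cube at (4, 8.5) is absent (z outside [1.5, 14]); the cylinder at (13.5, 5) is absent (z outside [2, 13]); the 12×20.5 cube at (0.5, 3) contributes its full rectangle (area 246.00 mm²); Taking the first minus the rest: starting from the r=8.5 cylinder (216.75 mm²), the 12×20.5 cube at (0.5, 3) partially overlaps it — only the 27.18 mm² overlap (of its 246.00 mm²) is removed, clipping the outline — area = 189.57 mm². Overall, the cross-section is a single solid region. Net area = 189.57 mm².

189.57 mm²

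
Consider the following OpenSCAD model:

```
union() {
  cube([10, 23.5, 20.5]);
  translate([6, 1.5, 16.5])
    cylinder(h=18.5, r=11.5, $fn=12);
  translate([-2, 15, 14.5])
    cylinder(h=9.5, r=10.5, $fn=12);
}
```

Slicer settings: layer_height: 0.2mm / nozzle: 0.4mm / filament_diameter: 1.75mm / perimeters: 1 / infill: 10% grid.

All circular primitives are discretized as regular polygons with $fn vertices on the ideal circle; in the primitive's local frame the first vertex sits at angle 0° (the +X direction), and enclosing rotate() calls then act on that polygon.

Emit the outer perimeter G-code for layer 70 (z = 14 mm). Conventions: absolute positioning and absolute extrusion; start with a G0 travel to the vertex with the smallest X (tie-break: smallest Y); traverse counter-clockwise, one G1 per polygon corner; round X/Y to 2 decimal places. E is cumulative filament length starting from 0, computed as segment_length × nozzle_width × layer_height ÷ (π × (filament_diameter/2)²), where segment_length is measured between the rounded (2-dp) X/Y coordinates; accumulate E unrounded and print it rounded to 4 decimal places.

At z = 14 mm: the cube is present — its section is the full 10×23.5 rectangle; the cylinder at (6, 1.5) is not intersected at this z (z outside [16.5, 35]); the cylinder at (-2, 15) does not reach this height (z outside [14.5, 24]); Taking the union: only the 10×23.5 cube is present, so the union is just that shape — 1 connected region. The outline is a single polygon with 4 vertices. Extrusion per mm of travel: 0.4 × 0.2 / (π × 0.875²) = 0.033260. Accumulating E over each segment gives final E = 2.2284.

G0 X0.00 Y0.00 Z14.00
G1 X10.00 Y0.00 E0.3326
G1 X10.00 Y23.50 E1.1142
G1 X0.00 Y23.50 E1.4468
G1 X0.00 Y0.00 E2.2284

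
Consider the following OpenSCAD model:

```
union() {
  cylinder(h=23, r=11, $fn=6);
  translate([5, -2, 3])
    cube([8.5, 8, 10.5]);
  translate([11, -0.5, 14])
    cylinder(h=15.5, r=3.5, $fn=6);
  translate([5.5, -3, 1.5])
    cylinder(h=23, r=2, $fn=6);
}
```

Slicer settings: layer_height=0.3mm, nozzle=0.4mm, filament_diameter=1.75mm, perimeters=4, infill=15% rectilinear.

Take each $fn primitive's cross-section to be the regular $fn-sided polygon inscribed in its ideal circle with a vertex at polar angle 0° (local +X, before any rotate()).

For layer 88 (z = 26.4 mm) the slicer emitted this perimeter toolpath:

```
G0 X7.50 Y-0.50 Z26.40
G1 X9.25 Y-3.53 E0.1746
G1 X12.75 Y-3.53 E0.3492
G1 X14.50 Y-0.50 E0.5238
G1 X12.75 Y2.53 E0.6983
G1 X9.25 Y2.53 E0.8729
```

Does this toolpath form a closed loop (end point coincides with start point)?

Start point (G0): (7.50, -0.50). End point (last G1): the path does not return to the start — open.

no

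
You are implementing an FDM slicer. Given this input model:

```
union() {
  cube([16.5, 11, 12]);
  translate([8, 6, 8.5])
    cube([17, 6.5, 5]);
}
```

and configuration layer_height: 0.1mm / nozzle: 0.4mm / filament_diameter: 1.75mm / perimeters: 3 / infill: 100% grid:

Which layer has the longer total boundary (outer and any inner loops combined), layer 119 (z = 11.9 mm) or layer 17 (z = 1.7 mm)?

Layer 119 (z = 11.9): the 16.5×11 cube contributes its full rectangle (perimeter 55.00 mm); the cube at (8, 6) is present — its section is the full 17×6.5 rectangle (perimeter 47.00 mm); Merging all regions: the regions partially overlap (shared area 42.50 mm²), so the edge portions inside another operand are dropped and the merged outline is re-measured after clipping — boundary = 75.00 mm. So its perimeter = 75.00 mm. Layer 17 (z = 1.7): the cube is present — its section is the full 16.5×11 rectangle (perimeter 55.00 mm); the cube at (8, 6) does not reach this height (z outside [8.5, 13.5]); Merging all regions: only the 16.5×11 cube is present, so the union is just that shape — boundary = 55.00 mm. So its perimeter = 55.00 mm. Layer 119 is larger (75.00 vs 55.00 mm).

layer 119 (z = 11.9 mm)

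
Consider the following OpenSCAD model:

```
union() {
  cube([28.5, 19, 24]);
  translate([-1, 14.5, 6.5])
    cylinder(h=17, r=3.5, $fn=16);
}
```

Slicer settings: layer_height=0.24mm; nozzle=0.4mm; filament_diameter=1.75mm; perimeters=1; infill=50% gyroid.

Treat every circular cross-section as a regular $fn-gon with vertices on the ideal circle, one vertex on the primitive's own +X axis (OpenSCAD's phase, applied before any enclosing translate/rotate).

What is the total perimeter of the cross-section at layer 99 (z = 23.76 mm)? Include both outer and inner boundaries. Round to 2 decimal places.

95.00 mm

At z = 23.76 mm: the 28.5×19 cube contributes its full rectangle (perimeter 95.00 mm); the cylinder at (-1, 14.5) is not intersected at this z (z outside [6.5, 23.5]); Taking the union: only the 28.5×19 cube is present, so the union is just that shape — boundary = 95.00 mm. Overall, the cross-section is a single solid region. Total boundary length (outer) = 95.00 mm.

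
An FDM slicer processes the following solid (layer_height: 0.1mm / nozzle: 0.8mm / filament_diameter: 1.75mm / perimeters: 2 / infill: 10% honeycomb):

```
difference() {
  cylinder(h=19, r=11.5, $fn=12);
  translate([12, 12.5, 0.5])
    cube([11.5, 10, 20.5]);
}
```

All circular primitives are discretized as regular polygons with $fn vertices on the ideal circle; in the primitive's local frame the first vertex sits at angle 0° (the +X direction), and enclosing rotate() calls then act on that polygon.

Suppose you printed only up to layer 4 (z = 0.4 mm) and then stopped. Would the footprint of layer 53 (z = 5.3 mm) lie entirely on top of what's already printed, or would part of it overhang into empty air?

entirely on top

Compare the two slices. At z = 0.4: the r=11.5 cylinder contributes a regular 12-gon of circumradius 11.5 (area = (12/2)·11.500²·sin(360°/12) = 396.75 mm²); the cube at (12, 12.5) is not intersected at this z (z outside [0.5, 21]); After the difference (first − rest): none of the subtracted shapes is present at this height, so the r=11.5 cylinder is unchanged — area = 396.75 mm². At z = 5.3: the r=11.5 cylinder gives a regular 12-gon of circumradius 11.5 (constant along its height) (area = (12/2)·11.500²·sin(360°/12) = 396.75 mm²); the cube at (12, 12.5) is present — its section is the full 11.5×10 rectangle (area 115.00 mm²); Subtracting the remaining from the first: starting from the r=11.5 cylinder (396.75 mm²), the 11.5×10 cube at (12, 12.5) misses the remaining region (no effect) — area = 396.75 mm². Checking containment: the cross-section at z = 5.3 is a subset of the cross-section at z = 0.4.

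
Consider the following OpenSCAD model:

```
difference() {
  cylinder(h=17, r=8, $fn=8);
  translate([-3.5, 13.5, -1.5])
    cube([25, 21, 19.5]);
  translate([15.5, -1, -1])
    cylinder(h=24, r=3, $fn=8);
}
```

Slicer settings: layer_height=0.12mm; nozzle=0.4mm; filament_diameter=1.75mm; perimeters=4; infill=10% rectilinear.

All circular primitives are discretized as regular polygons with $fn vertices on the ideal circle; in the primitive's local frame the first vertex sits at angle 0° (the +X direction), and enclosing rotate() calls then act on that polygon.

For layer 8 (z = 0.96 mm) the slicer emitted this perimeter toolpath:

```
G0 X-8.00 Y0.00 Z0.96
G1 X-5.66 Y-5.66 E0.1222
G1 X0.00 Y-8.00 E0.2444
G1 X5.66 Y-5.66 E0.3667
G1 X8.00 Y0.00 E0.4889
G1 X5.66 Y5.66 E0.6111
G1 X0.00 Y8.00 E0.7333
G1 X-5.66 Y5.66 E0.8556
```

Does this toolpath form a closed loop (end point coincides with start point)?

Start point (G0): (-8.00, 0.00). End point (last G1): the path does not return to the start — open.

no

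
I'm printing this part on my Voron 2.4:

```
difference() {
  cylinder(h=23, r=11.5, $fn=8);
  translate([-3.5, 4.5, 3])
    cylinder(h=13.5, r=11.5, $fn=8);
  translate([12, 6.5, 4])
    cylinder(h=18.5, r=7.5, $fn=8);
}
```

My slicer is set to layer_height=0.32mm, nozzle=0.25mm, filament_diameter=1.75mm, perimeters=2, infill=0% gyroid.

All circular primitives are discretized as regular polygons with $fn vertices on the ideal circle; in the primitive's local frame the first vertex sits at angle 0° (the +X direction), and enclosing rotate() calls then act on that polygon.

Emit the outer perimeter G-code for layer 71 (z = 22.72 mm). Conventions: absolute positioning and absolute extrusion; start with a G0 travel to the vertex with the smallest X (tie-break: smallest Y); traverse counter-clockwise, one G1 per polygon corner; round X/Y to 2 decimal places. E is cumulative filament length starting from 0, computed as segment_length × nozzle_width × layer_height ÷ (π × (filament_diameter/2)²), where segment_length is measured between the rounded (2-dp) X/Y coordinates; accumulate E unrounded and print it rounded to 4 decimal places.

At z = 22.72 mm: the r=11.5 cylinder gives a regular 8-gon of circumradius 11.5 (constant along its height); the cylinder at (-3.5, 4.5) does not reach this height (z outside [3, 16.5]); the cylinder at (12, 6.5) is not intersected at this z (z outside [4, 22.5]); After the difference (first − rest): none of the subtracted shapes is present at this height, so the r=11.5 cylinder is unchanged — 1 connected region. The outline is a single polygon with 8 vertices. Extrusion per mm of travel: 0.25 × 0.32 / (π × 0.875²) = 0.033260. Accumulating E over each segment gives final E = 2.3417.

G0 X-11.50 Y0.00 Z22.72
G1 X-8.13 Y-8.13 E0.2927
G1 X0.00 Y-11.50 E0.5854
G1 X8.13 Y-8.13 E0.8781
G1 X11.50 Y0.00 E1.1709
G1 X8.13 Y8.13 E1.4636
G1 X0.00 Y11.50 E1.7563
G1 X-8.13 Y8.13 E2.0490
G1 X-11.50 Y0.00 E2.3417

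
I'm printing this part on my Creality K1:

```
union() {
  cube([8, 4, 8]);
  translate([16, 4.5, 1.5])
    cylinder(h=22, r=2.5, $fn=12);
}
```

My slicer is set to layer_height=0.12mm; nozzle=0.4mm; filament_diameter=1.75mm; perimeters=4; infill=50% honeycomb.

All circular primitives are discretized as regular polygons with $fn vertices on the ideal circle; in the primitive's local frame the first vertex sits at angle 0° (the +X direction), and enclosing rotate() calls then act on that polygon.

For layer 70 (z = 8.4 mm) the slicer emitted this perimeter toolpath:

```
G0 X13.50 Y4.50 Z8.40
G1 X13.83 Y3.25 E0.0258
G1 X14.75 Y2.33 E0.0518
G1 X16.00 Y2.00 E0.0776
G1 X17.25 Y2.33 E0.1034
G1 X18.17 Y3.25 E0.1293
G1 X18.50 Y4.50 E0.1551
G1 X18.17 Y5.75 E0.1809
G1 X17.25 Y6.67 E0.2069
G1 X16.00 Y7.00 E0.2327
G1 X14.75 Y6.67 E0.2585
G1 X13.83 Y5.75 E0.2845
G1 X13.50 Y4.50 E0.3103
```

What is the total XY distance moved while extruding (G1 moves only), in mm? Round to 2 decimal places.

Sum the Euclidean lengths of each G1 segment: total = 15.55 mm.

15.55 mm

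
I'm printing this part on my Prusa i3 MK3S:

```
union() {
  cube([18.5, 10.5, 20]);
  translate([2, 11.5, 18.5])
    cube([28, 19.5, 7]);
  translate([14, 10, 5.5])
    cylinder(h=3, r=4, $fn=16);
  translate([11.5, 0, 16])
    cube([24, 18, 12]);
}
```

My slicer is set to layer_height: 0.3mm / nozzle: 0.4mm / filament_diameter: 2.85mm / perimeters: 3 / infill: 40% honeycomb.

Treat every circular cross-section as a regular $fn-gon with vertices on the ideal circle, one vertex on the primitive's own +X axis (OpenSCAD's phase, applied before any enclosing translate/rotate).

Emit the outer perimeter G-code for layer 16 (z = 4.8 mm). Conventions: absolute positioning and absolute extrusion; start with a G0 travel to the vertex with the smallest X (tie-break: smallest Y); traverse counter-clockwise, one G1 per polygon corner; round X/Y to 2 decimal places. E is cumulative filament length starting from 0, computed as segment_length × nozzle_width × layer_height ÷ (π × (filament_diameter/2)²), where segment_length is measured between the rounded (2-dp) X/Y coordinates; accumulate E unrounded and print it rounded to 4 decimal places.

At z = 4.8 mm: the cube (footprint 18.5×10.5) is included at this height; the cube at (2, 11.5) does not reach this height (z outside [18.5, 25.5]); the cylinder at (14, 10) is absent (z outside [5.5, 8.5]); the cube at (11.5, 0) is absent (z outside [16, 28]); Taking the union: only the 18.5×10.5 cube is present, so the union is just that shape — 1 connected region. The outline is a single polygon with 4 vertices. Extrusion per mm of travel: 0.4 × 0.3 / (π × 1.425²) = 0.018811. Accumulating E over each segment gives final E = 1.0910.

G0 X0.00 Y0.00 Z4.80
G1 X18.50 Y0.00 E0.3480
G1 X18.50 Y10.50 E0.5455
G1 X0.00 Y10.50 E0.8935
G1 X0.00 Y0.00 E1.0910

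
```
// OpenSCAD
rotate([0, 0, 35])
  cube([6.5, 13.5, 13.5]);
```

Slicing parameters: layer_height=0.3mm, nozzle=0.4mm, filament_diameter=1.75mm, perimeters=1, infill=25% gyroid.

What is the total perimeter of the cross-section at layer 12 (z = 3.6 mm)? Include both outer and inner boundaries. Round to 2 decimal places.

40.00 mm

At z = 3.6 mm: the cube is present — its section is the full 6.5×13.5 rectangle (perimeter 40.00 mm); (whole slice rotated 35° about Z — lengths, areas and connectivity unchanged). Overall, the cross-section is a single solid region. Total boundary length (outer) = 40.00 mm.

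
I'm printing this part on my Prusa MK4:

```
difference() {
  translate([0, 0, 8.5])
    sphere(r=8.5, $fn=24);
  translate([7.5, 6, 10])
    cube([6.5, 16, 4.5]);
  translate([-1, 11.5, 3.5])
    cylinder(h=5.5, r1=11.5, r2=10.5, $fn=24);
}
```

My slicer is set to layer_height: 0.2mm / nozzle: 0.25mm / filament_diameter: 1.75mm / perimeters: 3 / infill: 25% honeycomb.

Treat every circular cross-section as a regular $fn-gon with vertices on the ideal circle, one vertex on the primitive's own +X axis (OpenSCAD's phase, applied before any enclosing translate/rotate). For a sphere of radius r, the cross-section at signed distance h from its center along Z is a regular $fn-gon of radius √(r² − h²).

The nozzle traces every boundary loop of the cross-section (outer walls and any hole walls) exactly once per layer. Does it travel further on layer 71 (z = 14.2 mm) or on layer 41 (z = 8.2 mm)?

layer 41 (z = 8.2 mm)

Layer 71 (z = 14.2): the r=8.5 sphere slices to a regular 24-gon of circumradius 6.306 (√(r²−h²) with h=5.7 from center) (perimeter = 2·24·6.306·sin(180°/24) = 39.51 mm); the 6.5×16 cube at (7.5, 6) contributes its full rectangle (perimeter 45.00 mm); the cone at (-1, 11.5) does not reach this height (z outside [3.5, 9]); After the difference (first − rest): starting from the r=8.5 sphere, the 6.5×16 cube at (7.5, 6) misses the remaining region (no effect) — boundary = 39.51 mm. So its perimeter = 39.51 mm. Layer 41 (z = 8.2): the r=8.5 sphere slices to a regular 24-gon of circumradius 8.495 (√(r²−h²) with h=0.3 from center) (perimeter = 2·24·8.495·sin(180°/24) = 53.22 mm); the cube at (7.5, 6) does not reach this height (z outside [10, 14.5]); the cone at (-1, 11.5) (r1=11.5→r2=10.5) has section circumradius 10.645 here — a regular 24-gon (perimeter = 2·24·10.645·sin(180°/24) = 66.70 mm); Subtracting the remaining from the first: starting from the r=8.5 sphere, the cone at (-1, 11.5) partially overlaps it — only the 78.20 mm² overlap (of its 351.97 mm²) is removed, clipping the outline — boundary = 51.54 mm. So its perimeter = 51.54 mm. Layer 41 is larger (51.54 vs 39.51 mm).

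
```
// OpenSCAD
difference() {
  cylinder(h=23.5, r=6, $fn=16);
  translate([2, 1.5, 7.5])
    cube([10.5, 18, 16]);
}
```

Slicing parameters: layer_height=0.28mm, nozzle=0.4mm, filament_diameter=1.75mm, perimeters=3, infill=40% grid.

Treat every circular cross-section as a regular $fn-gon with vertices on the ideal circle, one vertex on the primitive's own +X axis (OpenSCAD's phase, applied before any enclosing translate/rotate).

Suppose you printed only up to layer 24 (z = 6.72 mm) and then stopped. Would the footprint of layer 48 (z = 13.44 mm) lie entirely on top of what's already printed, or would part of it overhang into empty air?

entirely on top

Compare the two slices. At z = 6.72: the r=6 cylinder gives a regular 16-gon of circumradius 6 (constant along its height) (area = (16/2)·6.000²·sin(360°/16) = 110.21 mm²); the cube at (2, 1.5) does not reach this height (z outside [7.5, 23.5]); Subtracting the remaining from the first: none of the subtracted shapes is present at this height, so the r=6 cylinder is unchanged — area = 110.21 mm². At z = 13.44: the cylinder: section is a regular 16-gon, circumradius r=6 (area = (16/2)·6.000²·sin(360°/16) = 110.21 mm²); the 10.5×18 cube at (2, 1.5) contributes its full rectangle (area 189.00 mm²); Subtracting the remaining from the first: starting from the r=6 cylinder (110.21 mm²), the 10.5×18 cube at (2, 1.5) partially overlaps it — only the 10.17 mm² overlap (of its 189.00 mm²) is removed, clipping the outline — area = 100.04 mm². Checking containment: the cross-section at z = 13.44 is a subset of the cross-section at z = 6.72.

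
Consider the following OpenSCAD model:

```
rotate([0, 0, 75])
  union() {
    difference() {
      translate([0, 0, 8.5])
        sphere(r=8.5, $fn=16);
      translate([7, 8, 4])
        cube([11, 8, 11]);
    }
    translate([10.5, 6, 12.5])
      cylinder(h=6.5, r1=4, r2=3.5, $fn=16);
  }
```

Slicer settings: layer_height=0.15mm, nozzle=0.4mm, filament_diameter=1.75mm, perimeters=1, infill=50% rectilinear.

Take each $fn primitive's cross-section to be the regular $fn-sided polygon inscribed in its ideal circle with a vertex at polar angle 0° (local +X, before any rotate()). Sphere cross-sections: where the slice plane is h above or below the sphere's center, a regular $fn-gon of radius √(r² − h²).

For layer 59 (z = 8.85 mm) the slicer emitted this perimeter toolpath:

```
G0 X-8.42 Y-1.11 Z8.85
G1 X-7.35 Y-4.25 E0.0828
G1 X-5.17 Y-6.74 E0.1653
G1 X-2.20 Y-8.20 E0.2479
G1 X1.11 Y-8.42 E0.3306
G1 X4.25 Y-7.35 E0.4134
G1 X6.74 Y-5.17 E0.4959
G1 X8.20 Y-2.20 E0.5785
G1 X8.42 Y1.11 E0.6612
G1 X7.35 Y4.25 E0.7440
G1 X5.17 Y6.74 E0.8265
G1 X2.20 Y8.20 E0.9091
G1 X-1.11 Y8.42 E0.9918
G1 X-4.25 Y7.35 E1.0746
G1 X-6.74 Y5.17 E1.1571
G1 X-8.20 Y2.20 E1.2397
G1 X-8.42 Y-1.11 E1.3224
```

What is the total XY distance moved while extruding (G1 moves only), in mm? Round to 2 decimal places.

53.01 mm

Sum the Euclidean lengths of each G1 segment: total = 53.01 mm.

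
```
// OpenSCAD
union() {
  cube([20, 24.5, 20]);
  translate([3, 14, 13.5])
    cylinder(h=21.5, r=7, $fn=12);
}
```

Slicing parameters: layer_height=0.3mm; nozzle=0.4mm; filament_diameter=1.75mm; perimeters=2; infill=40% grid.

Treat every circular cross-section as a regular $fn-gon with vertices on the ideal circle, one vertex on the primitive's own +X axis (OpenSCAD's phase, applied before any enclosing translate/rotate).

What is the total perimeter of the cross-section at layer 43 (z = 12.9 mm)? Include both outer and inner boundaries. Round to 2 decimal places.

89.00 mm

At z = 12.9 mm: the cube is present — its section is the full 20×24.5 rectangle (perimeter 89.00 mm); the cylinder at (3, 14) is not intersected at this z (z outside [13.5, 35]); Taking the union: only the 20×24.5 cube is present, so the union is just that shape — boundary = 89.00 mm. Overall, the cross-section is a single solid region. Total boundary length (outer) = 89.00 mm.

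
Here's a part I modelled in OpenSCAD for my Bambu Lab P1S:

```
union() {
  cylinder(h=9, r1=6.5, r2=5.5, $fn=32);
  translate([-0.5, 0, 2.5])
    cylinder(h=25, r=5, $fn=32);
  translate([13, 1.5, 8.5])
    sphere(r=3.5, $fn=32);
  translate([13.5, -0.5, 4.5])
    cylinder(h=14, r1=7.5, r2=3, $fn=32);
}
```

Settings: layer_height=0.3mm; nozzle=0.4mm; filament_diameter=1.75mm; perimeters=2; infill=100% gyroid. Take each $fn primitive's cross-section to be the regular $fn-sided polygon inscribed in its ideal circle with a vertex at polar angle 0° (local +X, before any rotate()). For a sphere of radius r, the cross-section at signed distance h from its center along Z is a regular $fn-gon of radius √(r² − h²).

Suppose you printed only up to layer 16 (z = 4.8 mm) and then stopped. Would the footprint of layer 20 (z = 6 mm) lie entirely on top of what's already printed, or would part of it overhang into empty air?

entirely on top

Compare the two slices. At z = 4.8: the cone: at t=0.533 of its height the radius interpolates to r₁+(r₂−r₁)t = 5.967, giving a regular 32-gon of that circumradius (area = (32/2)·5.967²·sin(360°/32) = 111.13 mm²); the r=5 cylinder at (-0.5, 0) gives a regular 32-gon of circumradius 5 (constant along its height) (area = (32/2)·5.000²·sin(360°/32) = 78.04 mm²); the sphere at (13, 1.5) is absent (|z−center|=3.700 > r=3.5); the cone at (13.5, -0.5): at t=0.021 of its height the radius interpolates to r₁+(r₂−r₁)t = 7.404, giving a regular 32-gon of that circumradius (area = (32/2)·7.404²·sin(360°/32) = 171.10 mm²); Merging all regions: the regions partially overlap — summed areas 360.26 mm² minus the doubly-counted overlap 78.04 mm² gives 282.22 mm² — area = 282.22 mm². At z = 6: the cone (r1=6.5→r2=5.5) has section circumradius 5.833 here — a regular 32-gon (area = (32/2)·5.833²·sin(360°/32) = 106.22 mm²); the r=5 cylinder at (-0.5, 0) gives a regular 32-gon of circumradius 5 (constant along its height) (area = (32/2)·5.000²·sin(360°/32) = 78.04 mm²); the sphere at (13, 1.5): section is a regular 32-gon, circumradius = √(r²−h²) = √(3.5²−2.5²) = 2.449 (area = (32/2)·2.449²·sin(360°/32) = 18.73 mm²); the cone at (13.5, -0.5): at t=0.107 of its height the radius interpolates to r₁+(r₂−r₁)t = 7.018, giving a regular 32-gon of that circumradius (area = (32/2)·7.018²·sin(360°/32) = 153.73 mm²); Merging all regions: the regions partially overlap — summed areas 356.71 mm² minus the doubly-counted overlap 96.76 mm² gives 259.95 mm² — area = 259.95 mm². Checking containment: the cross-section at z = 6 is a subset of the cross-section at z = 4.8.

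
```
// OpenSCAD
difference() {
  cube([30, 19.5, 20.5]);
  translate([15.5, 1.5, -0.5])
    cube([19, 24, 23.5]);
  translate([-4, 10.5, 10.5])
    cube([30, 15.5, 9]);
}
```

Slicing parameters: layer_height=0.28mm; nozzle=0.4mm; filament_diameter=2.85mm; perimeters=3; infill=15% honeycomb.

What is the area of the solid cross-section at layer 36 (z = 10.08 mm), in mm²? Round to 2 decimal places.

At z = 10.08 mm: the 30×19.5 cube contributes its full rectangle (area 585.00 mm²); the cube at (15.5, 1.5) is present — its section is the full 19×24 rectangle (area 456.00 mm²); the cube at (-4, 10.5) is not intersected at this z (z outside [10.5, 19.5]); Subtracting the remaining from the first: starting from the 30×19.5 cube (585.00 mm²), the 19×24 cube at (15.5, 1.5) partially overlaps it — only the 261.00 mm² overlap (of its 456.00 mm²) is removed, clipping the outline — area = 324.00 mm². Overall, the cross-section is a single solid region. Net area = 324.00 mm².

324.00 mm²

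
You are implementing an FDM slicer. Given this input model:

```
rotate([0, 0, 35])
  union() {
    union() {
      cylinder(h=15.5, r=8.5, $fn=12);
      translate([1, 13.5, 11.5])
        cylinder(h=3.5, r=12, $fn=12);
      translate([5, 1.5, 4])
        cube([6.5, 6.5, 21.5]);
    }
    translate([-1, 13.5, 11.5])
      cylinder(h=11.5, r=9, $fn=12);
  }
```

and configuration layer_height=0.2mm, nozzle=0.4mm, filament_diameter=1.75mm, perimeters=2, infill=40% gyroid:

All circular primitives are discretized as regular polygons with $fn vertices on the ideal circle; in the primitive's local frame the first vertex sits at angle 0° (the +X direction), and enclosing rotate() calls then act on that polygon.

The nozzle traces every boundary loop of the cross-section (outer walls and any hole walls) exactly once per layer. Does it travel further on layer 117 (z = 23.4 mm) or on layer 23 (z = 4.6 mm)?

Layer 117 (z = 23.4): the cylinder does not reach this height (z outside [0, 15.5]); the cylinder at (1, 13.5) is absent (z outside [11.5, 15]); the cube at (5, 1.5) (footprint 6.5×6.5) is included at this height (perimeter 26.00 mm); Combining (union): only the 6.5×6.5 cube at (5, 1.5) is present, so the union is just that shape — boundary = 26.00 mm; the cylinder at (-1, 13.5) does not reach this height (z outside [11.5, 23]); Taking the union: only the result so far is present, so the union is just that shape — boundary = 26.00 mm; (rotated 35° about Z; rotation is an isometry so areas/perimeters/island counts are preserved). So its perimeter = 26.00 mm. Layer 23 (z = 4.6): the cylinder: section is a regular 12-gon, circumradius r=8.5 (perimeter = 2·12·8.500·sin(180°/12) = 52.80 mm); the cylinder at (1, 13.5) is not intersected at this z (z outside [11.5, 15]); the 6.5×6.5 cube at (5, 1.5) contributes its full rectangle (perimeter 26.00 mm); Merging all regions: the regions partially overlap (shared area 10.29 mm²), so the edge portions inside another operand are dropped and the merged outline is re-measured after clipping — boundary = 64.40 mm; the cylinder at (-1, 13.5) does not reach this height (z outside [11.5, 23]); Taking the union: only the result so far is present, so the union is just that shape — boundary = 64.40 mm; (rotated 35° about Z; rotation is an isometry so areas/perimeters/island counts are preserved). So its perimeter = 64.40 mm. Layer 23 is larger (64.40 vs 26.00 mm).

layer 23 (z = 4.6 mm)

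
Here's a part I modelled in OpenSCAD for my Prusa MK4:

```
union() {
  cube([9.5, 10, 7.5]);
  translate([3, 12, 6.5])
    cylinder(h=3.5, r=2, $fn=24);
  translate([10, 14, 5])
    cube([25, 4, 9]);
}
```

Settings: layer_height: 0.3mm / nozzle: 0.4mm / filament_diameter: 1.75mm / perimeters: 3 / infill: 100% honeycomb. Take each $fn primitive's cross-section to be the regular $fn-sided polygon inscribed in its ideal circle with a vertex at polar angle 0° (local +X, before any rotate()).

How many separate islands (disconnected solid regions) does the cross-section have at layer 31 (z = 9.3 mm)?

At z = 9.3 mm: the cube is not intersected at this z (z outside [0, 7.5]); the r=2 cylinder at (3, 12) contributes a regular 24-gon of circumradius 2; the cube at (10, 14) is present — its section is the full 25×4 rectangle; Taking the union: the 2 present regions are separate (no shared area or edge), so areas and boundary lengths simply add and each stays a separate island — 2 connected regions. Overall, the cross-section has 2 separate islands. Island count = 2.

2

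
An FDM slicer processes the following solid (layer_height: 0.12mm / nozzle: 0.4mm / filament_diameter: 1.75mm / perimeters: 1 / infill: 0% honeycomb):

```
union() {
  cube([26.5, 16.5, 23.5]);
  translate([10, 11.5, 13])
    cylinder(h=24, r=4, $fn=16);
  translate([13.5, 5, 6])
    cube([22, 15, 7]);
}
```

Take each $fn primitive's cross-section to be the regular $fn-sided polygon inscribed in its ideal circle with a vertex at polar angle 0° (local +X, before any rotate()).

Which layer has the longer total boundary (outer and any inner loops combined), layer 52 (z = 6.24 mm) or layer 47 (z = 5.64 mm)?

layer 52 (z = 6.24 mm)

Layer 52 (z = 6.24): the 26.5×16.5 cube contributes its full rectangle (perimeter 86.00 mm); the cylinder at (10, 11.5) does not reach this height (z outside [13, 37]); the cube at (13.5, 5) (footprint 22×15) is included at this height (perimeter 74.00 mm); Merging all regions: the regions partially overlap (shared area 149.50 mm²), so the edge portions inside another operand are dropped and the merged outline is re-measured after clipping — boundary = 111.00 mm. So its perimeter = 111.00 mm. Layer 47 (z = 5.64): the 26.5×16.5 cube contributes its full rectangle (perimeter 86.00 mm); the cylinder at (10, 11.5) does not reach this height (z outside [13, 37]); the cube at (13.5, 5) does not reach this height (z outside [6, 13]); Merging all regions: only the 26.5×16.5 cube is present, so the union is just that shape — boundary = 86.00 mm. So its perimeter = 86.00 mm. Layer 52 is larger (111.00 vs 86.00 mm).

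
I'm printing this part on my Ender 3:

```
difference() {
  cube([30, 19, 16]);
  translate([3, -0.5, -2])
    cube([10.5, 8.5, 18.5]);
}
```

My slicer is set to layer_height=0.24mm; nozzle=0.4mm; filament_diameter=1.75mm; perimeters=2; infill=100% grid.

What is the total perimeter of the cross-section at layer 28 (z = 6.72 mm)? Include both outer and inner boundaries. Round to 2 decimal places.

At z = 6.72 mm: the cube is present — its section is the full 30×19 rectangle (perimeter 98.00 mm); the cube at (3, -0.5) (footprint 10.5×8.5) is included at this height (perimeter 38.00 mm); Subtracting the remaining from the first: starting from the 30×19 cube, the 10.5×8.5 cube at (3, -0.5) partially overlaps it — only the 84.00 mm² overlap (of its 89.25 mm²) is removed, clipping the outline — boundary = 114.00 mm. Overall, the cross-section is a single solid region. Total boundary length (outer) = 114.00 mm.

114.00 mm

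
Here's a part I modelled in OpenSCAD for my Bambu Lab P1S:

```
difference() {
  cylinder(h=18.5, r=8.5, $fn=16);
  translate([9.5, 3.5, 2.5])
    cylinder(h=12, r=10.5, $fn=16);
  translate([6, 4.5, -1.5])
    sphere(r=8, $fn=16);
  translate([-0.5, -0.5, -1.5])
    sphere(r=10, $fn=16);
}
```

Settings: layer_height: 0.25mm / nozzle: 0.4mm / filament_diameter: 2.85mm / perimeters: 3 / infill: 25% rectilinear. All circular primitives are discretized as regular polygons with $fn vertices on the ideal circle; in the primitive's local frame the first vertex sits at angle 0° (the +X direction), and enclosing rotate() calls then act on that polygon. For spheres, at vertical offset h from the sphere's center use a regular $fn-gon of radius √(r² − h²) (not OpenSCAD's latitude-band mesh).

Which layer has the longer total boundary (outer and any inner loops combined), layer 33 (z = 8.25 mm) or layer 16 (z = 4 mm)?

Layer 33 (z = 8.25): the r=8.5 cylinder gives a regular 16-gon of circumradius 8.5 (constant along its height) (perimeter = 2·16·8.500·sin(180°/16) = 53.06 mm); the r=10.5 cylinder at (9.5, 3.5) contributes a regular 16-gon of circumradius 10.5 (perimeter = 2·16·10.500·sin(180°/16) = 65.55 mm); the sphere at (6, 4.5) is absent (|z−center|=9.750 > r=8); the r=10 sphere at (-0.5, -0.5) slices to a regular 16-gon of circumradius 2.222 (√(r²−h²) with h=9.75 from center) (perimeter = 2·16·2.222·sin(180°/16) = 13.87 mm); Subtracting the remaining from the first: starting from the r=8.5 cylinder, the r=10.5 cylinder at (9.5, 3.5) partially overlaps it — only the 95.06 mm² overlap (of its 337.53 mm²) is removed, clipping the outline; the r=10 sphere at (-0.5, -0.5) partially overlaps it — only the 9.64 mm² overlap (of its 15.12 mm²) is removed, clipping the outline — boundary = 54.91 mm. So its perimeter = 54.91 mm. Layer 16 (z = 4): the cylinder: section is a regular 16-gon, circumradius r=8.5 (perimeter = 2·16·8.500·sin(180°/16) = 53.06 mm); the r=10.5 cylinder at (9.5, 3.5) gives a regular 16-gon of circumradius 10.5 (constant along its height) (perimeter = 2·16·10.500·sin(180°/16) = 65.55 mm); the sphere at (6, 4.5): section is a regular 16-gon, circumradius = √(r²−h²) = √(8²−5.5²) = 5.809 (perimeter = 2·16·5.809·sin(180°/16) = 36.27 mm); the r=10 sphere at (-0.5, -0.5) slices to a regular 16-gon of circumradius 8.352 (√(r²−h²) with h=5.5 from center) (perimeter = 2·16·8.352·sin(180°/16) = 52.14 mm); Taking the first minus the rest: starting from the r=8.5 cylinder, the r=10.5 cylinder at (9.5, 3.5) partially overlaps it — only the 95.06 mm² overlap (of its 337.53 mm²) is removed, clipping the outline; the r=8 sphere at (6, 4.5) misses the remaining region (no effect); the r=10 sphere at (-0.5, -0.5) partially overlaps it — only the 123.05 mm² overlap (of its 213.54 mm²) is removed, clipping the outline — boundary = 26.68 mm. So its perimeter = 26.68 mm. Layer 33 is larger (54.91 vs 26.68 mm).

layer 33 (z = 8.25 mm)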